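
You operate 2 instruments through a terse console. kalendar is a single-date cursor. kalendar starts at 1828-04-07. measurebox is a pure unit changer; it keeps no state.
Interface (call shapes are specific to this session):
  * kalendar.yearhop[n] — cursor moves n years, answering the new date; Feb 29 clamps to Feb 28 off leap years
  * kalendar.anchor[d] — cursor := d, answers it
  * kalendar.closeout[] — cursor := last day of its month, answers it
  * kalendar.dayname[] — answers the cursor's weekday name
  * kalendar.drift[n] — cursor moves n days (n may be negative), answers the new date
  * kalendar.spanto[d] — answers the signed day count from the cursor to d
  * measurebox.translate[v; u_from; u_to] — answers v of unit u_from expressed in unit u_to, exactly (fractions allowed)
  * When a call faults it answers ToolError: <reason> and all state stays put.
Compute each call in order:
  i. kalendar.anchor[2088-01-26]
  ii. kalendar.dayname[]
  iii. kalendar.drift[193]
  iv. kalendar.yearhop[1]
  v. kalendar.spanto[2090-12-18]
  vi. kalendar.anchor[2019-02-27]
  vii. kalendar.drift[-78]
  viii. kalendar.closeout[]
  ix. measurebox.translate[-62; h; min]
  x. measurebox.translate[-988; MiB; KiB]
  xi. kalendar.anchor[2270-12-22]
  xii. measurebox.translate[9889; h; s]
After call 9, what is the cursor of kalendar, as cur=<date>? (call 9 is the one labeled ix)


Using kalendar.anchor(d=2088-01-26), giving 2088-01-26.
I run kalendar.dayname(), which returns Monday.
Calling kalendar.drift(n=193), and get 2088-08-06.
Using kalendar.yearhop(n=1), → 2089-08-06.
Now I run kalendar.spanto(d=2090-12-18), and get 499.
I call kalendar.anchor(d=2019-02-27), → 2019-02-27.
I run kalendar.drift(n=-78), giving 2018-12-11.
I invoke kalendar.closeout, — result: 2018-12-31.
I run measurebox.translate(v=-62, u_from=h, u_to=min), yielding -3720.
Then measurebox.translate(v=-988, u_from=MiB, u_to=KiB), and get -1011712.
Now I run kalendar.anchor(d=2270-12-22), and get 2270-12-22.
Calling measurebox.translate(v=9889, u_from=h, u_to=s), which returns 35600400.

Answer: cur=2018-12-31


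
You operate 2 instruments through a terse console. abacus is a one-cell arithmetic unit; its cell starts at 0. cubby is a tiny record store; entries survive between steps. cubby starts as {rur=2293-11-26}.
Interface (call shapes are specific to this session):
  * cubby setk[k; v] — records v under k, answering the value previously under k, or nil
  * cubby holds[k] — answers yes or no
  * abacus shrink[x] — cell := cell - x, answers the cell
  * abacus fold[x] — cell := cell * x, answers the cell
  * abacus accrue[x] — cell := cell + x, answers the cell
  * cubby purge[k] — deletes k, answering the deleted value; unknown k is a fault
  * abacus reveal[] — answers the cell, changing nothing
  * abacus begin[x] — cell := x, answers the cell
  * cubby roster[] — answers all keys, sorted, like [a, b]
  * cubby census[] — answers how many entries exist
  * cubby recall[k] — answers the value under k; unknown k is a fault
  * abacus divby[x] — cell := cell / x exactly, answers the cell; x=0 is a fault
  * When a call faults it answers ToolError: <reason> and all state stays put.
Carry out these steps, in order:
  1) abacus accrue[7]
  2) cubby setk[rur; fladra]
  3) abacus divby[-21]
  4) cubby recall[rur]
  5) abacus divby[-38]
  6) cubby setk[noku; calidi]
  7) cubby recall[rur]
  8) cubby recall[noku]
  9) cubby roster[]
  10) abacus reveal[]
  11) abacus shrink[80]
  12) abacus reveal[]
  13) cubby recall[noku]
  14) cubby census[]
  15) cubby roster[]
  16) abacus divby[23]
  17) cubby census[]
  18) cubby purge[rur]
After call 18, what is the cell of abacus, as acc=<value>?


$ abacus accrue x→7
[out] 7
$ cubby setk k→rur v→fladra
[out] 2293-11-26
$ abacus divby x→-21
[out] -1/3
$ cubby recall k→rur
[out] fladra
$ abacus divby x→-38
[out] 1/114
$ cubby setk k→noku v→calidi
[out] nil
$ cubby recall k→rur
[out] fladra
$ cubby recall k→noku
[out] calidi
$ cubby roster
[out] [noku, rur]
$ abacus reveal
[out] 1/114
$ abacus shrink x→80
[out] -9119/114
$ abacus reveal
[out] -9119/114
$ cubby recall k→noku
[out] calidi
$ cubby census
[out] 2
$ cubby roster
[out] [noku, rur]
$ abacus divby x→23
[out] -9119/2622
$ cubby census
[out] 2
$ cubby purge k→rur
[out] fladra

Answer: acc=-9119/2622


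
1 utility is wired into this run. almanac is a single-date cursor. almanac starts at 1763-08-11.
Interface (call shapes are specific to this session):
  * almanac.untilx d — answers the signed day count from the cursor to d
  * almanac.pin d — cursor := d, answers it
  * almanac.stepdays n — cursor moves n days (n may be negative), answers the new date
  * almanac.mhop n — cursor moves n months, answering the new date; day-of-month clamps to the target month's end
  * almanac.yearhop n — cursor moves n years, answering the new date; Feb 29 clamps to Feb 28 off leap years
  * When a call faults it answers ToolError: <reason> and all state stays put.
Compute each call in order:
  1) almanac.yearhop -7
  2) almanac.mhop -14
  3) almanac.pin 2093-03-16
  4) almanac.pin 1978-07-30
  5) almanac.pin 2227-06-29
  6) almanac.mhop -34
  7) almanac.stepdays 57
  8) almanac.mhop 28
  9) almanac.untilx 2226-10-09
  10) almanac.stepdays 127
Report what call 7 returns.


% 1. almanac.yearhop(n→-7) == 1756-08-11
% 2. almanac.mhop(n→-14) == 1755-06-11
% 3. almanac.pin(d→2093-03-16) == 2093-03-16
% 4. almanac.pin(d→1978-07-30) == 1978-07-30
% 5. almanac.pin(d→2227-06-29) == 2227-06-29
% 6. almanac.mhop(n→-34) == 2224-08-29
% 7. almanac.stepdays(n→57) == 2224-10-25
% 8. almanac.mhop(n→28) == 2227-02-25
% 9. almanac.untilx(d→2226-10-09) == -139
% 10. almanac.stepdays(n→127) == 2227-07-02

Answer: 2224-10-25


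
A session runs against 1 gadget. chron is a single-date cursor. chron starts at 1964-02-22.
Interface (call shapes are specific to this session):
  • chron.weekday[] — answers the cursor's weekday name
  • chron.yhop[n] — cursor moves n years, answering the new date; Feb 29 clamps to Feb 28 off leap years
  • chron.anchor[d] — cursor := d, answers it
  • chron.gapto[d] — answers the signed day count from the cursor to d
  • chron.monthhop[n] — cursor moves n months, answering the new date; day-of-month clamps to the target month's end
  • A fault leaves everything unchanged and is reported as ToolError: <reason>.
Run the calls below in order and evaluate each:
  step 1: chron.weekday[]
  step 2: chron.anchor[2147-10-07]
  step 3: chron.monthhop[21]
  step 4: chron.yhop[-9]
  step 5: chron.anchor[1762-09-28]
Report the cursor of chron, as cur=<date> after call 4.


Answer: cur=2140-07-07

Derivation:
;; 1. chron.weekday() == Saturday
;; 2. chron.anchor(d=2147-10-07) == 2147-10-07
;; 3. chron.monthhop(n=21) == 2149-07-07
;; 4. chron.yhop(n=-9) == 2140-07-07
;; 5. chron.anchor(d=1762-09-28) == 1762-09-28


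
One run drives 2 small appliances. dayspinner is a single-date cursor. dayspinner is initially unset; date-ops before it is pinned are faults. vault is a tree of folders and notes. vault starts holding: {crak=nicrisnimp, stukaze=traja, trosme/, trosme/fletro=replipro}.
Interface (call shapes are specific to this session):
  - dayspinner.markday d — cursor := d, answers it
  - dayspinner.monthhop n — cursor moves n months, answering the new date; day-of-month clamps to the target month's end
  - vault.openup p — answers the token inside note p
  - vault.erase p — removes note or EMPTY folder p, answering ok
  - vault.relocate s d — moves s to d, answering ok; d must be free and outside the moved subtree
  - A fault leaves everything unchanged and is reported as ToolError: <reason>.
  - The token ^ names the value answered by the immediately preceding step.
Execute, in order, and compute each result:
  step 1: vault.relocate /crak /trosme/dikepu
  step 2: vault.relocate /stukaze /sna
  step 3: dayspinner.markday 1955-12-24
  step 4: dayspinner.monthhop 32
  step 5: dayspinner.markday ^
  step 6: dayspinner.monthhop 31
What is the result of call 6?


Answer: 1961-03-24

Derivation:
>> relocate(s: /crak, d: /trosme/dikepu)
<< ok
>> relocate(s: /stukaze, d: /sna)
<< ok
>> markday(d: 1955-12-24)
<< 1955-12-24
>> monthhop(n: 32)
<< 1958-08-24
>> markday(d: ^)
<< 1958-08-24
>> monthhop(n: 31)
<< 1961-03-24


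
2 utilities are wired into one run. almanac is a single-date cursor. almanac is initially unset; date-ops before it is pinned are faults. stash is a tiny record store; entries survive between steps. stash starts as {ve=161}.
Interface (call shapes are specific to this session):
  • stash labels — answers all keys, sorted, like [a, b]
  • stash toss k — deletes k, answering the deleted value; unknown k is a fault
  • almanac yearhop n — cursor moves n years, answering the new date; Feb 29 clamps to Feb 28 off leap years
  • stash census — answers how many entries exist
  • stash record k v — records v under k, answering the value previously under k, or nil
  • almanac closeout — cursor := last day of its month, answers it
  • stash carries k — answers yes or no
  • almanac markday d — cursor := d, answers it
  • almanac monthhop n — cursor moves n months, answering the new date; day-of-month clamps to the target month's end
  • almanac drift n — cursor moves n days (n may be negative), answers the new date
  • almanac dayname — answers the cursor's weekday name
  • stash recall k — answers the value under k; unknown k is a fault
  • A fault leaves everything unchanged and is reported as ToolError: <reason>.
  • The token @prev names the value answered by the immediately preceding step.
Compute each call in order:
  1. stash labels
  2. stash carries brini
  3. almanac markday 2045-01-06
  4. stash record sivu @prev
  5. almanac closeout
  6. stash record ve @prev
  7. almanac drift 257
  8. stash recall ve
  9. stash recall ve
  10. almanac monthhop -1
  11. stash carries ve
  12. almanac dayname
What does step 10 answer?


Answer: 2045-09-15

Derivation:
Using stash labels(), and observe [ve].
Calling stash carries on brini: no.
Calling almanac markday on 2045-01-06, which returns 2045-01-06.
Now I run stash record on sivu, @prev, → nil.
Then almanac closeout, — result: 2045-01-31.
Next I call stash record on ve, @prev, yielding 161.
I try almanac drift on 257, which returns 2045-10-15.
Invoking stash recall on ve, and get 2045-01-31.
Now I run stash recall on ve: 2045-01-31.
I call almanac monthhop on -1, and observe 2045-09-15.
Calling stash carries on ve, and see yes.
I call almanac dayname(), and observe Friday.


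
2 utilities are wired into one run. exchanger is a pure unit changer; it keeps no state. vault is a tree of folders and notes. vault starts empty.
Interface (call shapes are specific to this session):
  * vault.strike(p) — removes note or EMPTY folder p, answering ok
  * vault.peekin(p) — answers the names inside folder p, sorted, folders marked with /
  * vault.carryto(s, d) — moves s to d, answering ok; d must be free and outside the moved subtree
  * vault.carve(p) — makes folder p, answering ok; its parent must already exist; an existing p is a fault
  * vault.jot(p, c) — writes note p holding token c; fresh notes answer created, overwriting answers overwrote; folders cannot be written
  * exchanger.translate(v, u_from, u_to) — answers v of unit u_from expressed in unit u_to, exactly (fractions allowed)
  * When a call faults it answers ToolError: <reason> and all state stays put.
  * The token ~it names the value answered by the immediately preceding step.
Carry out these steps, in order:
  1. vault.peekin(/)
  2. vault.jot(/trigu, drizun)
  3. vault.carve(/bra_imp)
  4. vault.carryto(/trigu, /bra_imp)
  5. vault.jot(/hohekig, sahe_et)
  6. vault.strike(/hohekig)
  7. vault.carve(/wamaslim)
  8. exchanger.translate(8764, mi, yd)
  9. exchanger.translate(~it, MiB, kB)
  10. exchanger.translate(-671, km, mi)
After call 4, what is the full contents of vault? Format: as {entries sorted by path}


Answer: {bra_imp/, trigu=drizun}

Derivation:
>> vault.peekin(p→/)
<< []
>> vault.jot(p→/trigu, c→drizun)
<< created
>> vault.carve(p→/bra_imp)
<< ok
>> vault.carryto(s→/trigu, d→/bra_imp)
<< ToolError: exists
>> vault.jot(p→/hohekig, c→sahe_et)
<< created
>> vault.strike(p→/hohekig)
<< ok
>> vault.carve(p→/wamaslim)
<< ok
>> exchanger.translate(v→8764, u_from→mi, u_to→yd)
<< 15424640
>> exchanger.translate(v→~it, u_from→MiB, u_to→kB)
<< 404347682816/25
>> exchanger.translate(v→-671, u_from→km, u_to→mi)
<< -953125/2286


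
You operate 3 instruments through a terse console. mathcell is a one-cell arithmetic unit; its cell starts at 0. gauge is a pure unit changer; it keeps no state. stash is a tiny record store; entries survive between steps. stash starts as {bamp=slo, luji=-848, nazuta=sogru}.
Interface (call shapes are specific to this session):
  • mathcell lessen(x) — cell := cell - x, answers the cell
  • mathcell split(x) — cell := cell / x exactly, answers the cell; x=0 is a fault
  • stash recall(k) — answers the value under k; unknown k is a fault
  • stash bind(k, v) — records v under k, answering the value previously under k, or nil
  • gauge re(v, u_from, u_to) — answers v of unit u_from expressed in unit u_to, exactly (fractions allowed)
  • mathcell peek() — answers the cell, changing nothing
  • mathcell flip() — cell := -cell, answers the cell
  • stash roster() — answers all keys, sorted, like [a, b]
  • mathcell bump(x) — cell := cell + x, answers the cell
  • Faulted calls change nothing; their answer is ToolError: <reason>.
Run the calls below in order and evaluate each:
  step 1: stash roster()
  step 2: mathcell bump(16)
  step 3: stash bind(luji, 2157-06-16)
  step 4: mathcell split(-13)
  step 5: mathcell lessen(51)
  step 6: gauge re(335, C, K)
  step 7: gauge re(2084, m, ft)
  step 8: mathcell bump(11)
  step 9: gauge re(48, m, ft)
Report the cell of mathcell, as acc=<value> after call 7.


Now I run stash roster, and see [bamp, luji, nazuta].
I run mathcell bump passing x='16', yielding 16.
I invoke stash bind passing k='luji', v='2157-06-16', and see -848.
Invoking mathcell split passing x='-13', — result: -16/13.
Now I run mathcell lessen passing x='51': -679/13.
I call gauge re passing v='335', u_from='C', u_to='K', yielding 12163/20.
Using gauge re passing v='2084', u_from='m', u_to='ft': 2605000/381.
I try mathcell bump passing x='11', and observe -536/13.
Now I run gauge re passing v='48', u_from='m', u_to='ft', and observe 20000/127.

Answer: acc=-679/13


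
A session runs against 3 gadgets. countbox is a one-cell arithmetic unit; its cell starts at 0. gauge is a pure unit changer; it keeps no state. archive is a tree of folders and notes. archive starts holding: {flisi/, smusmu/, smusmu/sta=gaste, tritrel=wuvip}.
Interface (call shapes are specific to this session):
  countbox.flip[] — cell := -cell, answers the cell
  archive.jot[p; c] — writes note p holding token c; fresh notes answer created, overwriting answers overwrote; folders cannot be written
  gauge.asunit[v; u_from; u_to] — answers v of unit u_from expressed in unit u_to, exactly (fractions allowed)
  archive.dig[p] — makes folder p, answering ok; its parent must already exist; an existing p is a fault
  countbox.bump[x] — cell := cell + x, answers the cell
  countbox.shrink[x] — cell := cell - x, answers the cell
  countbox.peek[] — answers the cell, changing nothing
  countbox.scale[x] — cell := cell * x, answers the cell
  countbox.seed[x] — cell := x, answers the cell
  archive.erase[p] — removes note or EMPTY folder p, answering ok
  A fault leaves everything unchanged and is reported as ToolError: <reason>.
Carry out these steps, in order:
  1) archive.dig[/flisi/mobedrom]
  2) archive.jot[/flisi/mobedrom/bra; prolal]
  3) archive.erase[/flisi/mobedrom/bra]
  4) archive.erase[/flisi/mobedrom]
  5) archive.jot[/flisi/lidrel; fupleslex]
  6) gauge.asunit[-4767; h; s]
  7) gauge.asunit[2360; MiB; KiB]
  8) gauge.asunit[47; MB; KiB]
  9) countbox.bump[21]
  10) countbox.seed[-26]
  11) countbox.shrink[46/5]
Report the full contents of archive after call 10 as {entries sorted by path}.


Answer: {flisi/, flisi/lidrel=fupleslex, smusmu/, smusmu/sta=gaste, tritrel=wuvip}

Derivation:
Step: archive.dig[p='/flisi/mobedrom']
Result: ok
Step: archive.jot[p='/flisi/mobedrom/bra'; c='prolal']
Result: created
Step: archive.erase[p='/flisi/mobedrom/bra']
Result: ok
Step: archive.erase[p='/flisi/mobedrom']
Result: ok
Step: archive.jot[p='/flisi/lidrel'; c='fupleslex']
Result: created
Step: gauge.asunit[v='-4767'; u_from='h'; u_to='s']
Result: -17161200
Step: gauge.asunit[v='2360'; u_from='MiB'; u_to='KiB']
Result: 2416640
Step: gauge.asunit[v='47'; u_from='MB'; u_to='KiB']
Result: 734375/16
Step: countbox.bump[x='21']
Result: 21
Step: countbox.seed[x='-26']
Result: -26
Step: countbox.shrink[x='46/5']
Result: -176/5


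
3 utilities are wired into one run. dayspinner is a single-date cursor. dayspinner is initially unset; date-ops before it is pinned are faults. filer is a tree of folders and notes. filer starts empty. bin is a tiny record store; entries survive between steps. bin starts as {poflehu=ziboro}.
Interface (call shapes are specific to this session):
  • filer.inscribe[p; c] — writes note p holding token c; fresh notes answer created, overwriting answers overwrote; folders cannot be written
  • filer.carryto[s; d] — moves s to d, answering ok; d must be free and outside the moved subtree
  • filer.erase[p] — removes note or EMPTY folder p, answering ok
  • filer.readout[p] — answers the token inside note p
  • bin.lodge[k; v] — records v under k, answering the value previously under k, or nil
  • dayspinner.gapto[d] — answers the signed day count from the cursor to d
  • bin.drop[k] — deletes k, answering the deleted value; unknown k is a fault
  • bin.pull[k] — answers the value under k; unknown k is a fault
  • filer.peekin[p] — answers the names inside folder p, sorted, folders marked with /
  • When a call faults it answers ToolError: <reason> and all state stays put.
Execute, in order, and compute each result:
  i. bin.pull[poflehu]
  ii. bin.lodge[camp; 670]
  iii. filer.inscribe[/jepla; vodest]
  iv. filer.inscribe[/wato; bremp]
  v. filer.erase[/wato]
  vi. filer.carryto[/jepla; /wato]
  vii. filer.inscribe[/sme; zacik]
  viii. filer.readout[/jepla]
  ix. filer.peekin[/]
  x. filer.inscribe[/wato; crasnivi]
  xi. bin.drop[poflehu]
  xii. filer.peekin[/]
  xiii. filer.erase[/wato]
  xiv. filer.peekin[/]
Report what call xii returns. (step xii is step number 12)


Answer: [sme, wato]

Derivation:
Then pull on k→poflehu: ziboro.
Now I run lodge on k→camp, v→670, and see nil.
Calling inscribe on p→/jepla, c→vodest, and see created.
Now I run inscribe on p→/wato, c→bremp, giving created.
Using erase on p→/wato, giving ok.
Now I run carryto on s→/jepla, d→/wato, and see ok.
Then inscribe on p→/sme, c→zacik, and see created.
Next I call readout on p→/jepla, which returns ToolError: not found.
I call peekin on p→/, yielding [sme, wato].
I invoke inscribe on p→/wato, c→crasnivi: overwrote.
I use drop on k→poflehu, yielding ziboro.
Now I run peekin on p→/, which returns [sme, wato].
Using erase on p→/wato, and observe ok.
Then peekin on p→/, giving [sme].


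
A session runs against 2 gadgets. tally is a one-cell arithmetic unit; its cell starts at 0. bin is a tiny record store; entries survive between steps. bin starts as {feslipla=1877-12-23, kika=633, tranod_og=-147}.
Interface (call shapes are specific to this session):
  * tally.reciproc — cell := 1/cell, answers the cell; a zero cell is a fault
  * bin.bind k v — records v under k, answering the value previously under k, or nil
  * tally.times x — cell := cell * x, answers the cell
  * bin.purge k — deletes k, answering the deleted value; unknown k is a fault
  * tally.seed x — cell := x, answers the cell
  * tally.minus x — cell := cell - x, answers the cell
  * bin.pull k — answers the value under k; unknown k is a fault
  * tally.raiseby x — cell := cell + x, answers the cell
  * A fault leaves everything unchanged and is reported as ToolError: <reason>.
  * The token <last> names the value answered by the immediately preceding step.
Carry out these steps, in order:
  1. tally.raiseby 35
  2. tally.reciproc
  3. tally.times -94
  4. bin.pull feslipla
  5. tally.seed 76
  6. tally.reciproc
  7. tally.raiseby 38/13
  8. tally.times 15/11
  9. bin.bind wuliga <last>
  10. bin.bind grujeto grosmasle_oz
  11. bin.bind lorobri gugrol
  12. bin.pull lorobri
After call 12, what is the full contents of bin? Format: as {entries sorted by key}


Answer: {feslipla=1877-12-23, grujeto=grosmasle_oz, kika=633, lorobri=gugrol, tranod_og=-147, wuliga=43515/10868}

Derivation:
Now I run raiseby passing x='35', and observe 35.
Then reciproc(), and observe 1/35.
Then times passing x='-94', and see -94/35.
I use pull passing k='feslipla', — result: 1877-12-23.
I use seed passing x='76', giving 76.
I call reciproc(), yielding 1/76.
Now I run raiseby passing x='38/13', yielding 2901/988.
I invoke times passing x='15/11', and get 43515/10868.
Now I run bind passing k='wuliga', v='<last>': nil.
Now I run bind passing k='grujeto', v='grosmasle_oz', — result: nil.
Now I run bind passing k='lorobri', v='gugrol', → nil.
I call pull passing k='lorobri': gugrol.


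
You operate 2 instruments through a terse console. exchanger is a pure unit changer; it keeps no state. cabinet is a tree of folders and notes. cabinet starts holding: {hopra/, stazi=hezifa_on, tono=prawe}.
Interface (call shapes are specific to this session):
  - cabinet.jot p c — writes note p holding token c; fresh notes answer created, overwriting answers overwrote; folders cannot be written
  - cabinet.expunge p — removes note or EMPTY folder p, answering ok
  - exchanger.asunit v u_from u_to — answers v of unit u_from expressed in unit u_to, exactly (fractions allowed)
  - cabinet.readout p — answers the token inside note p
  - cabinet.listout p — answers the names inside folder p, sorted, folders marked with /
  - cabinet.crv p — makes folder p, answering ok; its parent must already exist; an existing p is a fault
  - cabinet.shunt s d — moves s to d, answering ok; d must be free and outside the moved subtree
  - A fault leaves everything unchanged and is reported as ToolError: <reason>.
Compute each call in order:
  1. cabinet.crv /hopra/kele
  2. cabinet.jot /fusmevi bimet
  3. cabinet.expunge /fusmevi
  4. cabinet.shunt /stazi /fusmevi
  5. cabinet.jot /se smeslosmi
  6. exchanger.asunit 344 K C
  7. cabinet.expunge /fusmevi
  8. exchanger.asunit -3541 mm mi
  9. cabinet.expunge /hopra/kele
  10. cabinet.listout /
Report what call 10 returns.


Answer: [hopra/, se, tono]

Derivation:
I invoke crv with /hopra/kele, and see ok.
I invoke jot with /fusmevi, bimet, and get created.
Invoking expunge with /fusmevi, → ok.
I call shunt with /stazi, /fusmevi, giving ok.
Calling jot with /se, smeslosmi, giving created.
I invoke asunit with 344, K, C: 1417/20.
Calling expunge with /fusmevi, → ok.
Then asunit with -3541, mm, mi, and see -3541/1609344.
Calling expunge with /hopra/kele, giving ok.
Calling listout with /, which returns [hopra/, se, tono].


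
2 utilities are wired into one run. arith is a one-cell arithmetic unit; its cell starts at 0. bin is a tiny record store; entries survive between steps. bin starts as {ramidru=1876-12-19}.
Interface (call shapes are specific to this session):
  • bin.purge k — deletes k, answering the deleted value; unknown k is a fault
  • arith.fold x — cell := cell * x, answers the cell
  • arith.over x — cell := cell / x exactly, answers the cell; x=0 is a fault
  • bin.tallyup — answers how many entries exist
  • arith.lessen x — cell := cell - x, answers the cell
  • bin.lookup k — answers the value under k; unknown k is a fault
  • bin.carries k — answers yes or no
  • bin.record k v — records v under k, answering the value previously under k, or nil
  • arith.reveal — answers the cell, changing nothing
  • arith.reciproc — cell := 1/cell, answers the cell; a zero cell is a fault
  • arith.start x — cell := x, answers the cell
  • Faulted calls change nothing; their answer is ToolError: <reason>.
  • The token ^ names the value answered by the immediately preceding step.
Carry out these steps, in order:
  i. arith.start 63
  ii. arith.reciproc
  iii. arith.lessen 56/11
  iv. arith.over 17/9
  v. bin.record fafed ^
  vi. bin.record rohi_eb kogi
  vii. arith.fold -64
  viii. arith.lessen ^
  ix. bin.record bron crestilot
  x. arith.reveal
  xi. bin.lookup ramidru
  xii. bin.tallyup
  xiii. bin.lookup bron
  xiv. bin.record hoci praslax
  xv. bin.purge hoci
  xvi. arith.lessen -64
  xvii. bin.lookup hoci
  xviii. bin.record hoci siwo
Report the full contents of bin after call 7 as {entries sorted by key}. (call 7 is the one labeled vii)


Answer: {fafed=-3517/1309, ramidru=1876-12-19, rohi_eb=kogi}

Derivation:
$ arith.start 63
[out] 63
$ arith.reciproc
[out] 1/63
$ arith.lessen 56/11
[out] -3517/693
$ arith.over 17/9
[out] -3517/1309
$ bin.record fafed ^
[out] nil
$ bin.record rohi_eb kogi
[out] nil
$ arith.fold -64
[out] 225088/1309
$ arith.lessen ^
[out] 0
$ bin.record bron crestilot
[out] nil
$ arith.reveal
[out] 0
$ bin.lookup ramidru
[out] 1876-12-19
$ bin.tallyup
[out] 4
$ bin.lookup bron
[out] crestilot
$ bin.record hoci praslax
[out] nil
$ bin.purge hoci
[out] praslax
$ arith.lessen -64
[out] 64
$ bin.lookup hoci
[out] ToolError: no such key hoci
$ bin.record hoci siwo
[out] nil


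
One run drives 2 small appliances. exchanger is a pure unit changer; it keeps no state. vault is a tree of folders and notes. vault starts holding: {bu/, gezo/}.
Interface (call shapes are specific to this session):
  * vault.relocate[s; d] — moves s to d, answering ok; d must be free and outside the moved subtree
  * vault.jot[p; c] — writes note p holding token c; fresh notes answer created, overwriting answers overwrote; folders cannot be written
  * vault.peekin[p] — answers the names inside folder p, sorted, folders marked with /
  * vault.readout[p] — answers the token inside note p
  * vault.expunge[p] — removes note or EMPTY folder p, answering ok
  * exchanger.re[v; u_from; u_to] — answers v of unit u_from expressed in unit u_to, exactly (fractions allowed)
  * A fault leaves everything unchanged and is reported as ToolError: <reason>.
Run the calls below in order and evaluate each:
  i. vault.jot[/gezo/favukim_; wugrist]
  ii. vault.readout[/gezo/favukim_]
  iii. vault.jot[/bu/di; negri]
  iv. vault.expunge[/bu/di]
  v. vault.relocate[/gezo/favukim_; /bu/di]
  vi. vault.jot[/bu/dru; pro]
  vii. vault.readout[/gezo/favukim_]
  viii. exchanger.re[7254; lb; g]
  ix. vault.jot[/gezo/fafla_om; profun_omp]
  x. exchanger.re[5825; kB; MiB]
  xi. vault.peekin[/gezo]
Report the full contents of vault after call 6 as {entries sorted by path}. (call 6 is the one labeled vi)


Answer: {bu/, bu/di=wugrist, bu/dru=pro, gezo/}

Derivation:
Invoking vault.jot passing p='/gezo/favukim_', c='wugrist', and observe created.
I run vault.readout passing p='/gezo/favukim_', which returns wugrist.
Then vault.jot passing p='/bu/di', c='negri', which returns created.
Using vault.expunge passing p='/bu/di': ok.
Next I call vault.relocate passing s='/gezo/favukim_', d='/bu/di', and get ok.
Invoking vault.jot passing p='/bu/dru', c='pro', and see created.
Now I run vault.readout passing p='/gezo/favukim_', and get ToolError: not found.
Invoking exchanger.re passing v='7254', u_from='lb', u_to='g', and observe 164517952599/50000.
Then vault.jot passing p='/gezo/fafla_om', c='profun_omp', yielding created.
I call exchanger.re passing v='5825', u_from='kB', u_to='MiB', which returns 728125/131072.
Invoking vault.peekin passing p='/gezo', giving [fafla_om].


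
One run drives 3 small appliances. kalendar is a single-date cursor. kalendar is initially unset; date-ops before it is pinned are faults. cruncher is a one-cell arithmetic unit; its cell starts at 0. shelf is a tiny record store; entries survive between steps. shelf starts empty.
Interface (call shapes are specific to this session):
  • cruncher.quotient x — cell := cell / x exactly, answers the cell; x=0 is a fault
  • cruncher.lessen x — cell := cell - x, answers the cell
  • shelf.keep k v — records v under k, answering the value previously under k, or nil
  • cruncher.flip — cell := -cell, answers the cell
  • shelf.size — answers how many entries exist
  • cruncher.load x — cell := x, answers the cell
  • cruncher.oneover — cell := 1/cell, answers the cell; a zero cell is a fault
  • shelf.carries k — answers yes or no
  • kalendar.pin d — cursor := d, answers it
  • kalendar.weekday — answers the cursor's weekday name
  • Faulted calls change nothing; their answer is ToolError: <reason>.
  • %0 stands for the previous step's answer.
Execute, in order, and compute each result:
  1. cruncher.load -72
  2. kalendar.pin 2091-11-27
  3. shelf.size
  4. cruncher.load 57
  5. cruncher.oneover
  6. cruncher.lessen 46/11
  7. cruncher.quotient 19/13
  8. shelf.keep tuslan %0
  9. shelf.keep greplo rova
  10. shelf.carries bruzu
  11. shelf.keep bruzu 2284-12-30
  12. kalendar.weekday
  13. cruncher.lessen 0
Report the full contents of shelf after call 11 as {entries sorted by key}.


$ load x→-72
[out] -72
$ pin d→2091-11-27
[out] 2091-11-27
$ size
[out] 0
$ load x→57
[out] 57
$ oneover
[out] 1/57
$ lessen x→46/11
[out] -2611/627
$ quotient x→19/13
[out] -33943/11913
$ keep k→tuslan v→%0
[out] nil
$ keep k→greplo v→rova
[out] nil
$ carries k→bruzu
[out] no
$ keep k→bruzu v→2284-12-30
[out] nil
$ weekday
[out] Tuesday
$ lessen x→0
[out] -33943/11913

Answer: {bruzu=2284-12-30, greplo=rova, tuslan=-33943/11913}


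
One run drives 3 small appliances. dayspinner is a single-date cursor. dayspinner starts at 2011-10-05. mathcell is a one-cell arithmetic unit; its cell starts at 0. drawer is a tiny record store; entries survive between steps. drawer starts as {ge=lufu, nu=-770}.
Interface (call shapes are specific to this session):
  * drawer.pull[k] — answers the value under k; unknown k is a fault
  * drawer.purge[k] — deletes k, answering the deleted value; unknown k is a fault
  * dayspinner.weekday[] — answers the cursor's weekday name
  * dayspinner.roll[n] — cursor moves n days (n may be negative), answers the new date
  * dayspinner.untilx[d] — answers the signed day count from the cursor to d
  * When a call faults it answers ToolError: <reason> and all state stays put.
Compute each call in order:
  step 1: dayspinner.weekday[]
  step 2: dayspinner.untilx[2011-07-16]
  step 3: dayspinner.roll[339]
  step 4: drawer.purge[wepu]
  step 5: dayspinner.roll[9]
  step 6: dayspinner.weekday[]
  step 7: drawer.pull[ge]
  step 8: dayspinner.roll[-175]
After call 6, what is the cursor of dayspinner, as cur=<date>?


Answer: cur=2012-09-17

Derivation:
;; 1. dayspinner.weekday() : Wednesday
;; 2. dayspinner.untilx(d=2011-07-16) : -81
;; 3. dayspinner.roll(n=339) : 2012-09-08
;; 4. drawer.purge(k=wepu) : ToolError: no such key wepu
;; 5. dayspinner.roll(n=9) : 2012-09-17
;; 6. dayspinner.weekday() : Monday
;; 7. drawer.pull(k=ge) : lufu
;; 8. dayspinner.roll(n=-175) : 2012-03-26


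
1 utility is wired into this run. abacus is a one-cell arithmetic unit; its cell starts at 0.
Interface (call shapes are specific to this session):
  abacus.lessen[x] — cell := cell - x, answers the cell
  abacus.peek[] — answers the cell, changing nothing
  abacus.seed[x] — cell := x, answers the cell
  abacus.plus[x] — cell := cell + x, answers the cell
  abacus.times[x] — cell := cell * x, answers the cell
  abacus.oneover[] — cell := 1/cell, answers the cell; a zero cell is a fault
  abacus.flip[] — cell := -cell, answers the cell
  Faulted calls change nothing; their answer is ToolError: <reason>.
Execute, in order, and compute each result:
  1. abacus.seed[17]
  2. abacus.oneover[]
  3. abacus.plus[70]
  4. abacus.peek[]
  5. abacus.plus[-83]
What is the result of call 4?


// 1. seed(x→17) ~> 17
// 2. oneover() ~> 1/17
// 3. plus(x→70) ~> 1191/17
// 4. peek() ~> 1191/17
// 5. plus(x→-83) ~> -220/17

Answer: 1191/17


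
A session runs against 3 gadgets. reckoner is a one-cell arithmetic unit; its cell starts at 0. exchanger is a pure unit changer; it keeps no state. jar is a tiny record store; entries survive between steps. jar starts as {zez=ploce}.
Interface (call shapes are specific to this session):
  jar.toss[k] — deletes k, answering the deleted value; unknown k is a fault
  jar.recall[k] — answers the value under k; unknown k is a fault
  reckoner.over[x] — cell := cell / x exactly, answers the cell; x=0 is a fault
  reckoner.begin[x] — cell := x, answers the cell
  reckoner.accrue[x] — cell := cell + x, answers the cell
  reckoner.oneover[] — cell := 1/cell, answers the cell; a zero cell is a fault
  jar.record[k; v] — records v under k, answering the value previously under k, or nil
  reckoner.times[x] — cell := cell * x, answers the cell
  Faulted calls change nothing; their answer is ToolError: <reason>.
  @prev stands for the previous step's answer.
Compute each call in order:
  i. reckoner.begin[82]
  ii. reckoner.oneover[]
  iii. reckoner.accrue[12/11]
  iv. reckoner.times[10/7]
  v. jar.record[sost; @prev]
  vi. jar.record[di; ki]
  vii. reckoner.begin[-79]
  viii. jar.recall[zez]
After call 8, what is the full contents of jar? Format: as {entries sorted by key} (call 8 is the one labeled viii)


→ reckoner.begin(x=82)
← 82
→ reckoner.oneover()
← 1/82
→ reckoner.accrue(x=12/11)
← 995/902
→ reckoner.times(x=10/7)
← 4975/3157
→ jar.record(k=sost, v=@prev)
← nil
→ jar.record(k=di, v=ki)
← nil
→ reckoner.begin(x=-79)
← -79
→ jar.recall(k=zez)
← ploce

Answer: {di=ki, sost=4975/3157, zez=ploce}


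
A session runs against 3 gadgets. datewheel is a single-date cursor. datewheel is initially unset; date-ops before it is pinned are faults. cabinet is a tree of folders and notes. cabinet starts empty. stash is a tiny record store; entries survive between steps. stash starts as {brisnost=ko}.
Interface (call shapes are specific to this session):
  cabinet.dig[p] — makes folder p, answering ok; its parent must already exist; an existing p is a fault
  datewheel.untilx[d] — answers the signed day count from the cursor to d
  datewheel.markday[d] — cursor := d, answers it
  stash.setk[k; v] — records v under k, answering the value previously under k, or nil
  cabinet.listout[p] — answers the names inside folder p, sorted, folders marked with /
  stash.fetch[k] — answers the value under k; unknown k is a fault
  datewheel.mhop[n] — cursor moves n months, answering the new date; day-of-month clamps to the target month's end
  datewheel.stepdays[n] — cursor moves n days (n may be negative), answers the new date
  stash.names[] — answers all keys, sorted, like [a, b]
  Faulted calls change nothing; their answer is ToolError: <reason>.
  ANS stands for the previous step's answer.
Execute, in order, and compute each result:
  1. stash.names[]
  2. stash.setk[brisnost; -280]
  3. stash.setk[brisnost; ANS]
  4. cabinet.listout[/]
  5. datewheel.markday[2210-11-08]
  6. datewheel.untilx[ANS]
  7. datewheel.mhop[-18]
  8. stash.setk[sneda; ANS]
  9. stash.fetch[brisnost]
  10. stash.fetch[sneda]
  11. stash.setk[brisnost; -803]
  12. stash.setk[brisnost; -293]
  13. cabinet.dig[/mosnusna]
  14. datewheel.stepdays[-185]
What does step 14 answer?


I use stash.names, which returns [brisnost].
I run stash.setk using k=brisnost, v=-280, which returns ko.
Next I call stash.setk using k=brisnost, v=ANS, — result: -280.
I call cabinet.listout using p=/, and see [].
I call datewheel.markday using d=2210-11-08, — result: 2210-11-08.
I invoke datewheel.untilx using d=ANS, — result: 0.
Using datewheel.mhop using n=-18, → 2209-05-08.
I try stash.setk using k=sneda, v=ANS, and get nil.
I try stash.fetch using k=brisnost, which returns ko.
Using stash.fetch using k=sneda, — result: 2209-05-08.
Now I run stash.setk using k=brisnost, v=-803, which returns ko.
I call stash.setk using k=brisnost, v=-293, → -803.
I invoke cabinet.dig using p=/mosnusna, and see ok.
Next I call datewheel.stepdays using n=-185, — result: 2208-11-04.

Answer: 2208-11-04


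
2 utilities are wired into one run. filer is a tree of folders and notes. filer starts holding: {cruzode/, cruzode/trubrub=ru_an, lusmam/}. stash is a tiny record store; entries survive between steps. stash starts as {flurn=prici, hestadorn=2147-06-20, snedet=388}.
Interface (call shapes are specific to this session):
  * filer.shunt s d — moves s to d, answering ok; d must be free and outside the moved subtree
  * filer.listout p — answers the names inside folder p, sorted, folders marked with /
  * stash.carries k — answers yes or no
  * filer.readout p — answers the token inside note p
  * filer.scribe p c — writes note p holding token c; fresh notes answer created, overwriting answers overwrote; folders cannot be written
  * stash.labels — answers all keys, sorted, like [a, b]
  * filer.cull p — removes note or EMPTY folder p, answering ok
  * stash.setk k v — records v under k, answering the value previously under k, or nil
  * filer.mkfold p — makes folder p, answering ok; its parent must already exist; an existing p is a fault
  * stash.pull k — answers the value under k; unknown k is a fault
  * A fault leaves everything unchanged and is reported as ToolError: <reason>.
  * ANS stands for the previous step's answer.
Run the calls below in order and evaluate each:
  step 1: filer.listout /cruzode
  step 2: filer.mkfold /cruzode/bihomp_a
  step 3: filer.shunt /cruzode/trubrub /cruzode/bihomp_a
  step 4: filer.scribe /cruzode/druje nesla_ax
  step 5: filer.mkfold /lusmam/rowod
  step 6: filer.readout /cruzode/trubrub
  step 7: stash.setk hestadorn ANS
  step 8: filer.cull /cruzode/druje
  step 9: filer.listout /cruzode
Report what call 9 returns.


Answer: [bihomp_a/, trubrub]

Derivation:
Next I call listout(p: /cruzode), and get [trubrub].
Next I call mkfold(p: /cruzode/bihomp_a), and see ok.
Calling shunt(s: /cruzode/trubrub, d: /cruzode/bihomp_a), yielding ToolError: exists.
I run scribe(p: /cruzode/druje, c: nesla_ax), and see created.
Then mkfold(p: /lusmam/rowod), and see ok.
Next I call readout(p: /cruzode/trubrub): ru_an.
Then setk(k: hestadorn, v: ANS), yielding 2147-06-20.
Using cull(p: /cruzode/druje), and get ok.
Next I call listout(p: /cruzode), and see [bihomp_a/, trubrub].


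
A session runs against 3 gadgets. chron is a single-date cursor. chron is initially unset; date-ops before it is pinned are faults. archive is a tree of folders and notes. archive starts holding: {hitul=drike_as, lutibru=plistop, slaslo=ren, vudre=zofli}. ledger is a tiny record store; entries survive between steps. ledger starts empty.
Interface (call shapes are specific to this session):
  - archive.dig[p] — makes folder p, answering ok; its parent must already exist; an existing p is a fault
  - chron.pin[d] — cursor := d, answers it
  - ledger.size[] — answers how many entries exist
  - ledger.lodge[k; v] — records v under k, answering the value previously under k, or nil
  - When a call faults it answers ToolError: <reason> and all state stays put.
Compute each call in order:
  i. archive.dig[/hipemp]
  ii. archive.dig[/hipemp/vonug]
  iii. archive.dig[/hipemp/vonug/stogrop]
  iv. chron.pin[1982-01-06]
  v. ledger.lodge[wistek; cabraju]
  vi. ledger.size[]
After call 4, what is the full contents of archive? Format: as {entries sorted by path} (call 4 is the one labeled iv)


==> dig(p=/hipemp)
<== ok
==> dig(p=/hipemp/vonug)
<== ok
==> dig(p=/hipemp/vonug/stogrop)
<== ok
==> pin(d=1982-01-06)
<== 1982-01-06
==> lodge(k=wistek, v=cabraju)
<== nil
==> size()
<== 1

Answer: {hipemp/, hipemp/vonug/, hipemp/vonug/stogrop/, hitul=drike_as, lutibru=plistop, slaslo=ren, vudre=zofli}


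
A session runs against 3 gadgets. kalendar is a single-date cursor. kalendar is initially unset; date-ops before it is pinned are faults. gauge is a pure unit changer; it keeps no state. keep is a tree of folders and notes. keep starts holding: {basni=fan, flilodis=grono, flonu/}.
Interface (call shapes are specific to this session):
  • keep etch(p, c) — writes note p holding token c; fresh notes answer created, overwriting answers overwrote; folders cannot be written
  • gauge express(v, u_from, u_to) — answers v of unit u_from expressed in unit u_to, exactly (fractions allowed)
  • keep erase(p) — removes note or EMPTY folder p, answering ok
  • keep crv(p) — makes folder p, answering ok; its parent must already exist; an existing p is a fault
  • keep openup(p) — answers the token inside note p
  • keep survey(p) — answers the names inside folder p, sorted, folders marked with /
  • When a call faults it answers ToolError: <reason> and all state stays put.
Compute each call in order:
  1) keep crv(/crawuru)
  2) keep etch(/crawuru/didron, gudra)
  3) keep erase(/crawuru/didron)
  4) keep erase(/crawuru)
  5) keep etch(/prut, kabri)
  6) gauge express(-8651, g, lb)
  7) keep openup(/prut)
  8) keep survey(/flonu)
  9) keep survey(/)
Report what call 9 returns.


Answer: [basni, flilodis, flonu/, prut]

Derivation:
>>> keep crv p→/crawuru
:: ok
>>> keep etch p→/crawuru/didron c→gudra
:: created
>>> keep erase p→/crawuru/didron
:: ok
>>> keep erase p→/crawuru
:: ok
>>> keep etch p→/prut c→kabri
:: created
>>> gauge express v→-8651 u_from→g u_to→lb
:: -865100000/45359237
>>> keep openup p→/prut
:: kabri
>>> keep survey p→/flonu
:: []
>>> keep survey p→/
:: [basni, flilodis, flonu/, prut]
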